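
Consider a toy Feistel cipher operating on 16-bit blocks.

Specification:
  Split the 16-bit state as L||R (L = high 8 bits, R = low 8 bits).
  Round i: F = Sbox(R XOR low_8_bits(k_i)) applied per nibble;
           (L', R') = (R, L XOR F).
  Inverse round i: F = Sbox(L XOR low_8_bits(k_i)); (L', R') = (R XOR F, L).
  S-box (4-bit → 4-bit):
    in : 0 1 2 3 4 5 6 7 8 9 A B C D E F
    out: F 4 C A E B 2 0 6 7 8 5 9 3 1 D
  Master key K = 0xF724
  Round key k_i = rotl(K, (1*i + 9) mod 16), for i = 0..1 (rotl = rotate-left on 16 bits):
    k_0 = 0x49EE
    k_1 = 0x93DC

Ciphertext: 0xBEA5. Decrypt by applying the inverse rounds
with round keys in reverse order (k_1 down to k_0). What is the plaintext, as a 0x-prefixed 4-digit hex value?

0x9E89

s_0 = ciphertext = 0xBEA5
s_1 = InvRound(s_0, k_1) = 0x89BE
s_2 = InvRound(s_1, k_0) = 0x9E89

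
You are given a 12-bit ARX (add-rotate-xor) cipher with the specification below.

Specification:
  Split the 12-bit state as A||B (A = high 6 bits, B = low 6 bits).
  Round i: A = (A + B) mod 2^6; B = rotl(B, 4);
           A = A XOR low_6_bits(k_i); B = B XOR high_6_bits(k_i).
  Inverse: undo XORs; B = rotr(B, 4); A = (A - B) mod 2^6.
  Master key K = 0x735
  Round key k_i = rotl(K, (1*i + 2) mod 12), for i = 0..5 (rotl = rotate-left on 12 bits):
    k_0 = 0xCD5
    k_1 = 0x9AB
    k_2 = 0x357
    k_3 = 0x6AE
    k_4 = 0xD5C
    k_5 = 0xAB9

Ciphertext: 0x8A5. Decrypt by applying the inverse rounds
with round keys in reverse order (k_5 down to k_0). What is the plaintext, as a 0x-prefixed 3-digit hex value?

0x4D0

s_0 = ciphertext = 0x8A5
s_1 = InvRound(s_0, k_5) = 0x7FC
s_2 = InvRound(s_1, k_4) = 0x7E4
s_3 = InvRound(s_2, k_3) = 0xDBB
s_4 = InvRound(s_3, k_2) = 0x19B
s_5 = InvRound(s_4, k_1) = 0xDB7
s_6 = InvRound(s_5, k_0) = 0x4D0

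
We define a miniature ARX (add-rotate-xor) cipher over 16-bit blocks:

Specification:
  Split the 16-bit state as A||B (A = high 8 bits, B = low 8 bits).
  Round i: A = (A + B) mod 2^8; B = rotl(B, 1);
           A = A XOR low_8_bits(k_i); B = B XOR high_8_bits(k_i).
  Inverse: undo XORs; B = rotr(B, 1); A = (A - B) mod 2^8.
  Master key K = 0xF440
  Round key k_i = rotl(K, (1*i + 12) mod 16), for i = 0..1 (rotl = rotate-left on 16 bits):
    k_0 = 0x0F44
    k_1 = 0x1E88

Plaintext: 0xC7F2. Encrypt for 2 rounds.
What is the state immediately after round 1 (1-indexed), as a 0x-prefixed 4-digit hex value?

0xFDEA

s_0 = plaintext = 0xC7F2
s_1 = Round(s_0, k_0) = 0xFDEA
s_2 = Round(s_1, k_1) = 0x6FCB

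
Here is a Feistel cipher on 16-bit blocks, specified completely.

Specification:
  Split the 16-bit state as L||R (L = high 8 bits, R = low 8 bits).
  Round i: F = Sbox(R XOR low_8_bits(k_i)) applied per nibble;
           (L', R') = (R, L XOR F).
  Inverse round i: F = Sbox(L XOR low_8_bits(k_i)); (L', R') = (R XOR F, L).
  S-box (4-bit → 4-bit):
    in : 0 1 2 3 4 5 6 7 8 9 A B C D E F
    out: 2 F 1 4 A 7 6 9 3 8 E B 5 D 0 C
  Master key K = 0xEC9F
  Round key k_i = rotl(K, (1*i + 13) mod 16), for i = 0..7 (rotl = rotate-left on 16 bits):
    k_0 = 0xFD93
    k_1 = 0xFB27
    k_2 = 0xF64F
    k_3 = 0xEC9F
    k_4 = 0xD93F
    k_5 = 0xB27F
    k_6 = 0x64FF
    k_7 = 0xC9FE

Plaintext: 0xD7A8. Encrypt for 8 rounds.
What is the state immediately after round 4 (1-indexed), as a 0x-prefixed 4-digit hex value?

s_0 = plaintext = 0xD7A8
s_1 = Round(s_0, k_0) = 0xA89C
s_2 = Round(s_1, k_1) = 0x9C13
s_3 = Round(s_2, k_2) = 0x13E9
s_4 = Round(s_3, k_3) = 0xE985
s_5 = Round(s_4, k_4) = 0x8557
s_6 = Round(s_5, k_5) = 0x5796
s_7 = Round(s_6, k_6) = 0x963F
s_8 = Round(s_7, k_7) = 0x3FC9

0xE985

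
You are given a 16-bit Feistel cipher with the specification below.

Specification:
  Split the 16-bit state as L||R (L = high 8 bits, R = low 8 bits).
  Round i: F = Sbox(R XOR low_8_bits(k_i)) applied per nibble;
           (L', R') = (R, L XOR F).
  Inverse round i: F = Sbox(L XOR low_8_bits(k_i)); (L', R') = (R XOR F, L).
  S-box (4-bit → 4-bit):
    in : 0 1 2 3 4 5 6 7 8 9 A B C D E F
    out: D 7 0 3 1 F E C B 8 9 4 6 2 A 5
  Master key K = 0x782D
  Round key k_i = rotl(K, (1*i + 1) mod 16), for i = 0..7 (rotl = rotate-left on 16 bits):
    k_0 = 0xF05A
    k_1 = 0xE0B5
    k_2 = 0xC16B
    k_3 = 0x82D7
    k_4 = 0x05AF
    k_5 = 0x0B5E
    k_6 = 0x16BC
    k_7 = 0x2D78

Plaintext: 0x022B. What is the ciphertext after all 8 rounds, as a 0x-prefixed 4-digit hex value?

s_0 = plaintext = 0x022B
s_1 = Round(s_0, k_0) = 0x2BC5
s_2 = Round(s_1, k_1) = 0xC5E6
s_3 = Round(s_2, k_2) = 0xE677
s_4 = Round(s_3, k_3) = 0x777B
s_5 = Round(s_4, k_4) = 0x7B56
s_6 = Round(s_5, k_5) = 0x56A0
s_7 = Round(s_6, k_6) = 0xA020
s_8 = Round(s_7, k_7) = 0x205B

0x205B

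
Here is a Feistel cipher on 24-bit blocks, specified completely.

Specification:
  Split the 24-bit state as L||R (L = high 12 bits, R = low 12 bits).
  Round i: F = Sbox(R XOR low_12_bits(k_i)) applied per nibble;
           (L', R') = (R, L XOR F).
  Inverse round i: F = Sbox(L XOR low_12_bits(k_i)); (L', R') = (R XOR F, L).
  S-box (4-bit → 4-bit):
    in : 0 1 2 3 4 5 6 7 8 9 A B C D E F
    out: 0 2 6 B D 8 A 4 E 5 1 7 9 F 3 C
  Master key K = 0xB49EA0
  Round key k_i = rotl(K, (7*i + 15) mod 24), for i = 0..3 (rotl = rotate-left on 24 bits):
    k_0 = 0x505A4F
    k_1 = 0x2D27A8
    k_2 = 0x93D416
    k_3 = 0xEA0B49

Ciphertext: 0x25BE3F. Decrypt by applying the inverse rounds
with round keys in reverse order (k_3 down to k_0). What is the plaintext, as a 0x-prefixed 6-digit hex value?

s_0 = ciphertext = 0x25BE3F
s_1 = InvRound(s_0, k_3) = 0xB1925B
s_2 = InvRound(s_1, k_2) = 0xE57B19
s_3 = InvRound(s_2, k_1) = 0xED5E57
s_4 = InvRound(s_3, k_0) = 0x306ED5

0x306ED5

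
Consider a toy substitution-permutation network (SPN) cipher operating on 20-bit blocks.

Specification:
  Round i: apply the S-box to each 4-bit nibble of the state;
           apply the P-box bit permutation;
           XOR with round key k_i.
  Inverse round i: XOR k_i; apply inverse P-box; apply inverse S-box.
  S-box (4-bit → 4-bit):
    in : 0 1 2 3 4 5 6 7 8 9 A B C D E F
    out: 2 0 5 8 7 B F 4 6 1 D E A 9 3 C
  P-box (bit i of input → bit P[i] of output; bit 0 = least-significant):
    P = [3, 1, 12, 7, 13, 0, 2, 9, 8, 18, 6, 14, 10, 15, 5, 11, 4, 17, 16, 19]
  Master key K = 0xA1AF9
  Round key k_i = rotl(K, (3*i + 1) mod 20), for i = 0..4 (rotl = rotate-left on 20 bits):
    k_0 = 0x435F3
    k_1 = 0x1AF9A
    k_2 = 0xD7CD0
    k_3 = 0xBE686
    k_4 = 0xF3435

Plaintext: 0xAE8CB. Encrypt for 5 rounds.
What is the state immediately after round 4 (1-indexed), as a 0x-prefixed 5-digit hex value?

0x7915D

s_0 = plaintext = 0xAE8CB
s_1 = Round(s_0, k_0) = 0x9A320
s_2 = Round(s_1, k_1) = 0x1C3AC
s_3 = Round(s_2, k_2) = 0xD9656
s_4 = Round(s_3, k_3) = 0x7915D
s_5 = Round(s_4, k_4) = 0xE12BC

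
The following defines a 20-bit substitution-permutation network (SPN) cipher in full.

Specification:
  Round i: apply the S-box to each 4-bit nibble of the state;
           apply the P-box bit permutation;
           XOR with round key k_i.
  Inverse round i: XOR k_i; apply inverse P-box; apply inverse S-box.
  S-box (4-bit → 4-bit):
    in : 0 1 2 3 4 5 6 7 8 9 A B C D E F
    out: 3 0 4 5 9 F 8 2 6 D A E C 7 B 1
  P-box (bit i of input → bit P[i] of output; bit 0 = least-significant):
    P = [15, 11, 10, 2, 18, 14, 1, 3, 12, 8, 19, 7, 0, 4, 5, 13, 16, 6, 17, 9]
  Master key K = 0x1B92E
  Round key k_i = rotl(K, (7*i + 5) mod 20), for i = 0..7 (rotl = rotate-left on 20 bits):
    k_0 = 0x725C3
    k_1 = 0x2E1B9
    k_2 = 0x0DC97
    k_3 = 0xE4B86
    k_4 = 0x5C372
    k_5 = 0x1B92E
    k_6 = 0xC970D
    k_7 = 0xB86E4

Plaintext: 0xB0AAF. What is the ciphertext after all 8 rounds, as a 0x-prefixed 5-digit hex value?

s_0 = plaintext = 0xB0AAF
s_1 = Round(s_0, k_0) = 0x5E61A
s_2 = Round(s_1, k_1) = 0x1CB6C
s_3 = Round(s_2, k_2) = 0x8F93B
s_4 = Round(s_3, k_3) = 0x05741
s_5 = Round(s_4, k_4) = 0x0E20B
s_6 = Round(s_5, k_5) = 0xCD57B
s_7 = Round(s_6, k_6) = 0x6C8B8
s_8 = Round(s_7, k_7) = 0x3E9CE

0x3E9CE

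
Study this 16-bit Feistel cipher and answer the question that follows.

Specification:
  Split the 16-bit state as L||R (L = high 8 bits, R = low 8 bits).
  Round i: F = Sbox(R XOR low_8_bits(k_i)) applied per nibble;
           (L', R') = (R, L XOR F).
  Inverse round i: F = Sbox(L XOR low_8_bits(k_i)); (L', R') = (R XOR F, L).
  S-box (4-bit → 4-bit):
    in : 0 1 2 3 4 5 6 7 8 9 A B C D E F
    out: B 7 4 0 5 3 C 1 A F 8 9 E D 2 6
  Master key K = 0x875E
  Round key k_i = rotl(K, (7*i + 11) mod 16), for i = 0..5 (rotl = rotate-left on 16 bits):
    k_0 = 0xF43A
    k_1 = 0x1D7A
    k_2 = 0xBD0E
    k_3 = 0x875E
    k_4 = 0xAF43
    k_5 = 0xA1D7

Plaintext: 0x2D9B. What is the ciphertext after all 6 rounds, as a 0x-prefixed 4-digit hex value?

0x5E63

s_0 = plaintext = 0x2D9B
s_1 = Round(s_0, k_0) = 0x9BAA
s_2 = Round(s_1, k_1) = 0xAA40
s_3 = Round(s_2, k_2) = 0x40F8
s_4 = Round(s_3, k_3) = 0xF8CC
s_5 = Round(s_4, k_4) = 0xCC5E
s_6 = Round(s_5, k_5) = 0x5E63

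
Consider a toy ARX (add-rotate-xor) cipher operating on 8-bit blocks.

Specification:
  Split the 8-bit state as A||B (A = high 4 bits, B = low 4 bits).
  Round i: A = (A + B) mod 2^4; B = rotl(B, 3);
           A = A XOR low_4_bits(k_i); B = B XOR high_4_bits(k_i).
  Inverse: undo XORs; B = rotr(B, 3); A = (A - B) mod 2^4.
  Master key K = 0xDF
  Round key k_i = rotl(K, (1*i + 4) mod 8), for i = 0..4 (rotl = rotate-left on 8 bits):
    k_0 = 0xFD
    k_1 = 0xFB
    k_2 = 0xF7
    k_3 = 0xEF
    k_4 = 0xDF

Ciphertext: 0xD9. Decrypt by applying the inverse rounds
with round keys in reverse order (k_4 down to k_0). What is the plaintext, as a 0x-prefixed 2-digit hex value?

s_0 = ciphertext = 0xD9
s_1 = InvRound(s_0, k_4) = 0xA8
s_2 = InvRound(s_1, k_3) = 0x9C
s_3 = InvRound(s_2, k_2) = 0x86
s_4 = InvRound(s_3, k_1) = 0x03
s_5 = InvRound(s_4, k_0) = 0x49

0x49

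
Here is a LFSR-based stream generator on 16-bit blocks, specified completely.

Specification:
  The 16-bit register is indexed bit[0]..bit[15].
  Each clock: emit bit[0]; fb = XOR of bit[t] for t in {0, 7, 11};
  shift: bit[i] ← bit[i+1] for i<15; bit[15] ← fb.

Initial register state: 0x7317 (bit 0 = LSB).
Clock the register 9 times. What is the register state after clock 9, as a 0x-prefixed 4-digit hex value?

0x0FB9

reg_0 = 0x7317
clock 1: out=1, reg = 0xB98B
clock 2: out=1, reg = 0xDCC5
clock 3: out=1, reg = 0xEE62
clock 4: out=0, reg = 0xF731
clock 5: out=1, reg = 0xFB98
clock 6: out=0, reg = 0x7DCC
clock 7: out=0, reg = 0x3EE6
clock 8: out=0, reg = 0x1F73
clock 9: out=1, reg = 0x0FB9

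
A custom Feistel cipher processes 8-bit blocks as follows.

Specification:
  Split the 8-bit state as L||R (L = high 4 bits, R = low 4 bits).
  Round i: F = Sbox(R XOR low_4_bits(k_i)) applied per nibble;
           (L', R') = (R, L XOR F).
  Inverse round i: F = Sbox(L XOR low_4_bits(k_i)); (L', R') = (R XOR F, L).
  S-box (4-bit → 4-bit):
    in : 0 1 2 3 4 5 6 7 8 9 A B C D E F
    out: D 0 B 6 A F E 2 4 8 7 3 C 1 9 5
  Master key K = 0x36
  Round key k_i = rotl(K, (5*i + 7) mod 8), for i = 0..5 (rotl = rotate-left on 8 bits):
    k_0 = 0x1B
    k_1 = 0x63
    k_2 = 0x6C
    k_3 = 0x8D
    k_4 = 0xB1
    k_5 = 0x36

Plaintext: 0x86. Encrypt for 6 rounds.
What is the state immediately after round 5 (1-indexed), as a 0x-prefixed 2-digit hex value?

s_0 = plaintext = 0x86
s_1 = Round(s_0, k_0) = 0x69
s_2 = Round(s_1, k_1) = 0x91
s_3 = Round(s_2, k_2) = 0x18
s_4 = Round(s_3, k_3) = 0x8E
s_5 = Round(s_4, k_4) = 0xED
s_6 = Round(s_5, k_5) = 0xDD

0xED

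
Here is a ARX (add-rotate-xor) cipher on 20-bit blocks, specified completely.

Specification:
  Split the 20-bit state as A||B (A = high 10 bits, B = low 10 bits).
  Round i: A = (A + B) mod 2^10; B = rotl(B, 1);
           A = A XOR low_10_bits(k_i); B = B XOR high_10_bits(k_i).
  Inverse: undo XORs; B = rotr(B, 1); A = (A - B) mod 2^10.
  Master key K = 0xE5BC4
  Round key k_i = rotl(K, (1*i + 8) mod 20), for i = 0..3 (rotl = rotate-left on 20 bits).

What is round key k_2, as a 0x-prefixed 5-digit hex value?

0xF1396

K = 0xE5BC4
k_0 = rotl(K, (1*0+8) mod 20) = rotl(K, 8) = 0xBC4E5
k_1 = rotl(K, (1*1+8) mod 20) = rotl(K, 9) = 0x789CB
k_2 = rotl(K, (1*2+8) mod 20) = rotl(K, 10) = 0xF1396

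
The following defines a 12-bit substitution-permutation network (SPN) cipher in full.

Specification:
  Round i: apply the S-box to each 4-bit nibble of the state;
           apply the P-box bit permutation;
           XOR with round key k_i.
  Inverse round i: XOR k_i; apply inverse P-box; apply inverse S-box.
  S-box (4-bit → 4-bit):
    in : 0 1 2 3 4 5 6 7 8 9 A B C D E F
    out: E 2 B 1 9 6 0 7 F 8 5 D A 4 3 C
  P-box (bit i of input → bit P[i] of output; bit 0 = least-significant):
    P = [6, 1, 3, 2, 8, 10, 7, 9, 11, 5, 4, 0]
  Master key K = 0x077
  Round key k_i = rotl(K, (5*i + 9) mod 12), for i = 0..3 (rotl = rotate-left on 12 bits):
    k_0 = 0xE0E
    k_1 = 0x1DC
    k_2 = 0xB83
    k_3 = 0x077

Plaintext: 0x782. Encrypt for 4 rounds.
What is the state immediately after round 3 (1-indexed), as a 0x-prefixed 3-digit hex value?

0x2C5

s_0 = plaintext = 0x782
s_1 = Round(s_0, k_0) = 0x1F8
s_2 = Round(s_1, k_1) = 0x332
s_3 = Round(s_2, k_2) = 0x2C5
s_4 = Round(s_3, k_3) = 0xE5C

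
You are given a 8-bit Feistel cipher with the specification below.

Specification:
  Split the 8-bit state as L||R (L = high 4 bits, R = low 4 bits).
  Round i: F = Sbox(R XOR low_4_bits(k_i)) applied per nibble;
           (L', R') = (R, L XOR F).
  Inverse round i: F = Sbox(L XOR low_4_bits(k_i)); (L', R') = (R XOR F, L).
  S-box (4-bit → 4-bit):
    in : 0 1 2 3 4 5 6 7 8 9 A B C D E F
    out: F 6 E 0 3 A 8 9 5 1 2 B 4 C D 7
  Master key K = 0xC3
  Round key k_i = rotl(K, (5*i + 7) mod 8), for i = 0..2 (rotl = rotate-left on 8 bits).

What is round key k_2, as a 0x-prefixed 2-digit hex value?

K = 0xC3
k_0 = rotl(K, (5*0+7) mod 8) = rotl(K, 7) = 0xE1
k_1 = rotl(K, (5*1+7) mod 8) = rotl(K, 4) = 0x3C
k_2 = rotl(K, (5*2+7) mod 8) = rotl(K, 1) = 0x87

0x87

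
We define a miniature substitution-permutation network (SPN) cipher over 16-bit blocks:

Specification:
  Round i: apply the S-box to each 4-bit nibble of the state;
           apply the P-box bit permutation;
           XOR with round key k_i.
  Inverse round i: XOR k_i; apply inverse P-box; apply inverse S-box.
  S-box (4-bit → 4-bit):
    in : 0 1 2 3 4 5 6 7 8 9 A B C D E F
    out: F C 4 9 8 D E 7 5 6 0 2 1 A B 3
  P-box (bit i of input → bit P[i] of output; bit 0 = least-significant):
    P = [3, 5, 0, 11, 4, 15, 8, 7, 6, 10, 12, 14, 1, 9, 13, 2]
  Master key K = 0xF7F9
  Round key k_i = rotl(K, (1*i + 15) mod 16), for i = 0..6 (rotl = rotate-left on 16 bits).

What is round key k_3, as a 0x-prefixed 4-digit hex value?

0xDFE7

K = 0xF7F9
k_0 = rotl(K, (1*0+15) mod 16) = rotl(K, 15) = 0xFBFC
k_1 = rotl(K, (1*1+15) mod 16) = rotl(K, 0) = 0xF7F9
k_2 = rotl(K, (1*2+15) mod 16) = rotl(K, 1) = 0xEFF3
k_3 = rotl(K, (1*3+15) mod 16) = rotl(K, 2) = 0xDFE7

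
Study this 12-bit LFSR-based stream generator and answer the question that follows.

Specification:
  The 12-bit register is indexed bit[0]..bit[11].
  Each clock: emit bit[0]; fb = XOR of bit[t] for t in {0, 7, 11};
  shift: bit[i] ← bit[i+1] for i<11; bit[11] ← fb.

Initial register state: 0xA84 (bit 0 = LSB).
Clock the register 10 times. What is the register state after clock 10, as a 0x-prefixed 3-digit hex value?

reg_0 = 0xA84
clock 1: out=0, reg = 0x542
clock 2: out=0, reg = 0x2A1
clock 3: out=1, reg = 0x150
clock 4: out=0, reg = 0x0A8
clock 5: out=0, reg = 0x854
clock 6: out=0, reg = 0xC2A
clock 7: out=0, reg = 0xE15
clock 8: out=1, reg = 0x70A
clock 9: out=0, reg = 0x385
clock 10: out=1, reg = 0x1C2

0x1C2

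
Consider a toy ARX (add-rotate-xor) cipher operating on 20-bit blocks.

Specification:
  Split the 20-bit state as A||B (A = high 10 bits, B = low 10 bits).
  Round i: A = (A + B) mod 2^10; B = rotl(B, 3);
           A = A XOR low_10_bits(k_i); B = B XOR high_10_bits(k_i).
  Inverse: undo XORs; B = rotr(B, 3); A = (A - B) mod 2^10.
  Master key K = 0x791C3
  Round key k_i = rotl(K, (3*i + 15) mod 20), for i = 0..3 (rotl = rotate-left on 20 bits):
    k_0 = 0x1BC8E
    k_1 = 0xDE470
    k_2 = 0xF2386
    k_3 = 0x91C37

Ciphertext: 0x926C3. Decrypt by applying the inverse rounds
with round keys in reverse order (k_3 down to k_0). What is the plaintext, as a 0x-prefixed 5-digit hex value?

0xD6FA0

s_0 = ciphertext = 0x926C3
s_1 = InvRound(s_0, k_3) = 0x1BA10
s_2 = InvRound(s_1, k_2) = 0xEB43B
s_3 = InvRound(s_2, k_1) = 0x9D568
s_4 = InvRound(s_3, k_0) = 0xD6FA0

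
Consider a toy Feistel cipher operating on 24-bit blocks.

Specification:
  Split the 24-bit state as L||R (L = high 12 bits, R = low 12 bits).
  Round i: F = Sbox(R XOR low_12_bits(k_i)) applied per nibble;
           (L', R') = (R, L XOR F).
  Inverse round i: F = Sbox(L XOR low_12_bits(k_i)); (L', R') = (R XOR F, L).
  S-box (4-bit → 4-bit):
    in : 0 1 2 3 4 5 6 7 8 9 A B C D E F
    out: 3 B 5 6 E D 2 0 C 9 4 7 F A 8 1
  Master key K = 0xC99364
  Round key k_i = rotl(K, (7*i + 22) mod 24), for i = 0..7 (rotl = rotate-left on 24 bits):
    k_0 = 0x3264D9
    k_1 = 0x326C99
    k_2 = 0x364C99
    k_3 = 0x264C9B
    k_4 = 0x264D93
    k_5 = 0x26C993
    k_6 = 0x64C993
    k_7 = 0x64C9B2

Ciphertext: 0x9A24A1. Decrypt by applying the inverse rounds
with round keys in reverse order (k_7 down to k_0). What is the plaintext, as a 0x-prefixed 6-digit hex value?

s_0 = ciphertext = 0x9A24A1
s_1 = InvRound(s_0, k_7) = 0x7129A2
s_2 = InvRound(s_1, k_6) = 0x169712
s_3 = InvRound(s_2, k_5) = 0xB06169
s_4 = InvRound(s_3, k_4) = 0x3F4B06
s_5 = InvRound(s_4, k_3) = 0xA273F4
s_6 = InvRound(s_5, k_2) = 0x18CA27
s_7 = InvRound(s_6, k_1) = 0x09A18C
s_8 = InvRound(s_7, k_0) = 0xF6A09A

0xF6A09A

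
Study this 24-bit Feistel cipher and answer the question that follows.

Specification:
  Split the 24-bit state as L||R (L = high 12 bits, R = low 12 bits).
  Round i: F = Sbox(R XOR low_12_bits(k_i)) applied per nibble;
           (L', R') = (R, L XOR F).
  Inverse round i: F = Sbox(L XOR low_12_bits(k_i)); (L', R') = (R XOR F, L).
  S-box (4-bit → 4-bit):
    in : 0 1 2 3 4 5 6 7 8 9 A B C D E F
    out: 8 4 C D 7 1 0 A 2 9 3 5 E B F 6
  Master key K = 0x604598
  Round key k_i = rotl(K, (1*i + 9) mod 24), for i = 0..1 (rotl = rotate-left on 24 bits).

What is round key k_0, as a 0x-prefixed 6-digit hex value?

0x8B30C0

K = 0x604598
k_0 = rotl(K, (1*0+9) mod 24) = rotl(K, 9) = 0x8B30C0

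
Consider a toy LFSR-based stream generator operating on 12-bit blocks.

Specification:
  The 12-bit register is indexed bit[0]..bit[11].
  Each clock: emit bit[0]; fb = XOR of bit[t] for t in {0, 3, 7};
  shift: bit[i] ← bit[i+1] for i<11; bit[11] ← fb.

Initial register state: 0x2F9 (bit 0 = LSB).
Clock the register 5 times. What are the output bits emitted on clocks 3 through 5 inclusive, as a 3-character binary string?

011

reg_0 = 0x2F9
clock 1: out=1, reg = 0x97C
clock 2: out=0, reg = 0xCBE
clock 3: out=0, reg = 0x65F
clock 4: out=1, reg = 0x32F
clock 5: out=1, reg = 0x197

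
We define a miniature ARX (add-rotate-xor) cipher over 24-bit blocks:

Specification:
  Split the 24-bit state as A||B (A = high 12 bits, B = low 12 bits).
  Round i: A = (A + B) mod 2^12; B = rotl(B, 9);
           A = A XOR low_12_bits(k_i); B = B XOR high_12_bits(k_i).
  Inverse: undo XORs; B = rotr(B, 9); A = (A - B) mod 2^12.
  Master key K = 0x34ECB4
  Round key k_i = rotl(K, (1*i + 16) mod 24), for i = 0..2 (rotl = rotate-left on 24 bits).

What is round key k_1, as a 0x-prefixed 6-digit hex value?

0x6869D9

K = 0x34ECB4
k_0 = rotl(K, (1*0+16) mod 24) = rotl(K, 16) = 0xB434EC
k_1 = rotl(K, (1*1+16) mod 24) = rotl(K, 17) = 0x6869D9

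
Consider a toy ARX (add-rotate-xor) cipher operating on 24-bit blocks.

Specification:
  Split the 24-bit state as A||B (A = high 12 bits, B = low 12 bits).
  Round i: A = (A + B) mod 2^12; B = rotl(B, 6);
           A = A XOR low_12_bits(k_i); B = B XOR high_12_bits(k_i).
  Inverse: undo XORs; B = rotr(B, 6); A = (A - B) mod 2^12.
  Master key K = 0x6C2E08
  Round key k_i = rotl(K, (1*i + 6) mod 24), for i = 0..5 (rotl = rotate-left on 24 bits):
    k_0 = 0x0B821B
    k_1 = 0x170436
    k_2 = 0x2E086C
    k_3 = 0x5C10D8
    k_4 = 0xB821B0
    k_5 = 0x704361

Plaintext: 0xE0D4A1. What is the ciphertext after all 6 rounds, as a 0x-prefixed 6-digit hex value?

0x94B1B3

s_0 = plaintext = 0xE0D4A1
s_1 = Round(s_0, k_0) = 0x0B58EA
s_2 = Round(s_1, k_1) = 0xDA9BD3
s_3 = Round(s_2, k_2) = 0x11060F
s_4 = Round(s_3, k_3) = 0x7C7619
s_5 = Round(s_4, k_4) = 0xC50DDA
s_6 = Round(s_5, k_5) = 0x94B1B3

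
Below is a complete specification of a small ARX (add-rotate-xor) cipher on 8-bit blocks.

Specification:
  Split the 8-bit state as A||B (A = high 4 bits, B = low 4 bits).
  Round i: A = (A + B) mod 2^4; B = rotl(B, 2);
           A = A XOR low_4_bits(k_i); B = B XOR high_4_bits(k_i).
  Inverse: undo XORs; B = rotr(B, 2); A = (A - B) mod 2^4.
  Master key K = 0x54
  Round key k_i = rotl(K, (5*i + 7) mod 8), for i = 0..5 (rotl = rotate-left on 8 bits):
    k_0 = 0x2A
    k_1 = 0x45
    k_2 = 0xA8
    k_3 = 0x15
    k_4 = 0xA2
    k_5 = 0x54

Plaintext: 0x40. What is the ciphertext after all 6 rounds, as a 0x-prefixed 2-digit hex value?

s_0 = plaintext = 0x40
s_1 = Round(s_0, k_0) = 0xE2
s_2 = Round(s_1, k_1) = 0x5C
s_3 = Round(s_2, k_2) = 0x99
s_4 = Round(s_3, k_3) = 0x77
s_5 = Round(s_4, k_4) = 0xC7
s_6 = Round(s_5, k_5) = 0x78

0x78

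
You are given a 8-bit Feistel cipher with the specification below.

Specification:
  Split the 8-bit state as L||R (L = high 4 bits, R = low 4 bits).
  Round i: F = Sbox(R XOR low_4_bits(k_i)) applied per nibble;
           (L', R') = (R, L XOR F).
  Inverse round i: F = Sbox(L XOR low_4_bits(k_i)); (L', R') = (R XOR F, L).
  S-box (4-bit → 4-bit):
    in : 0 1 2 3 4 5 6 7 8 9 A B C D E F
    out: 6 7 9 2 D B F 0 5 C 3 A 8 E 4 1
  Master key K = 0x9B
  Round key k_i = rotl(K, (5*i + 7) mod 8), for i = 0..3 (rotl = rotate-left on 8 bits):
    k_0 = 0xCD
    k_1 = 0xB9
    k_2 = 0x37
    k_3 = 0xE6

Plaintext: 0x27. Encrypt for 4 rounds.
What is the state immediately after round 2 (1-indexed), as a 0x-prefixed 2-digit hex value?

0x12

s_0 = plaintext = 0x27
s_1 = Round(s_0, k_0) = 0x71
s_2 = Round(s_1, k_1) = 0x12
s_3 = Round(s_2, k_2) = 0x2A
s_4 = Round(s_3, k_3) = 0xAA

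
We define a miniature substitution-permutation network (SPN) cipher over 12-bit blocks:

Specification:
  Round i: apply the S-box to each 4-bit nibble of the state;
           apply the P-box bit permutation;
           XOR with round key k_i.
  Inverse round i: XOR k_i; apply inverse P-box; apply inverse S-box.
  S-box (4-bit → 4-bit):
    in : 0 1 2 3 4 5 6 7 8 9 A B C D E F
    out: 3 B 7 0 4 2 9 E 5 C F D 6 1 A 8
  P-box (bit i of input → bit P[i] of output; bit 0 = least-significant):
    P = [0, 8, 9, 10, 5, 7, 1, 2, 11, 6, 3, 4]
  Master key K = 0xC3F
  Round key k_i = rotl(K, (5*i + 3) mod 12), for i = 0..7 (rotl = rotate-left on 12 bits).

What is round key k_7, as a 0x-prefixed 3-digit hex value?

K = 0xC3F
k_0 = rotl(K, (5*0+3) mod 12) = rotl(K, 3) = 0x1FE
k_1 = rotl(K, (5*1+3) mod 12) = rotl(K, 8) = 0xFC3
k_2 = rotl(K, (5*2+3) mod 12) = rotl(K, 1) = 0x87F
k_3 = rotl(K, (5*3+3) mod 12) = rotl(K, 6) = 0xFF0
k_4 = rotl(K, (5*4+3) mod 12) = rotl(K, 11) = 0xE1F
k_5 = rotl(K, (5*5+3) mod 12) = rotl(K, 4) = 0x3FC
k_6 = rotl(K, (5*6+3) mod 12) = rotl(K, 9) = 0xF87
k_7 = rotl(K, (5*7+3) mod 12) = rotl(K, 2) = 0x0FF

0x0FF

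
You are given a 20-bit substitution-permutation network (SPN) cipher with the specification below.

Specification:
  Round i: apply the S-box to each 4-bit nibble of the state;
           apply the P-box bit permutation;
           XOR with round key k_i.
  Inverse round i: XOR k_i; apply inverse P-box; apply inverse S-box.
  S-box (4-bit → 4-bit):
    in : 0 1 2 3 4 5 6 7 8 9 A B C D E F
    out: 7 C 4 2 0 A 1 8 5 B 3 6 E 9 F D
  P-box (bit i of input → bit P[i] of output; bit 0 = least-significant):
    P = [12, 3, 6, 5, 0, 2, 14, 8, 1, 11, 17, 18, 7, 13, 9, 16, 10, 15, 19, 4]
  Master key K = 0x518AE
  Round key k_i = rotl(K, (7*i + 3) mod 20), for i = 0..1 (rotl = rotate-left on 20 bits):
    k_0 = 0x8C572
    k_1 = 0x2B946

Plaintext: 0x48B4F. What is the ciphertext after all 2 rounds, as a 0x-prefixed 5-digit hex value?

0x53C81

s_0 = plaintext = 0x48B4F
s_1 = Round(s_0, k_0) = 0xADF92
s_2 = Round(s_1, k_1) = 0x53C81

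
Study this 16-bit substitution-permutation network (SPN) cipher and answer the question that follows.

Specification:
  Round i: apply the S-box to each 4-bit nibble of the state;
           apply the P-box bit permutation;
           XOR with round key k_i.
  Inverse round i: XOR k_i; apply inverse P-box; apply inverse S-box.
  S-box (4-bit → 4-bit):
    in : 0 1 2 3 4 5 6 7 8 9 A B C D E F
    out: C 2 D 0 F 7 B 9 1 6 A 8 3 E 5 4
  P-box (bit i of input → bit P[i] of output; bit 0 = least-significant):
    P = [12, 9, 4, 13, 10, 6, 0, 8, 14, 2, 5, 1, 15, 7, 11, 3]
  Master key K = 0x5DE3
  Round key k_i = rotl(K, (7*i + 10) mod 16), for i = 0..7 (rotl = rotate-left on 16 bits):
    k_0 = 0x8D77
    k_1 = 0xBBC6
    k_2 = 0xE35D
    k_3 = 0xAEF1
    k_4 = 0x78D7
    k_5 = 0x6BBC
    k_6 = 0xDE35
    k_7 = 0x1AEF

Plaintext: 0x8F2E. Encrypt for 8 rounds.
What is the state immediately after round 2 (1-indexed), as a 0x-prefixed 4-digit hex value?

0xCC07

s_0 = plaintext = 0x8F2E
s_1 = Round(s_0, k_0) = 0x1846
s_2 = Round(s_1, k_1) = 0xCC07
s_3 = Round(s_2, k_2) = 0x12D8
s_4 = Round(s_3, k_3) = 0xFF12
s_5 = Round(s_4, k_4) = 0x40A7
s_6 = Round(s_5, k_5) = 0xD256
s_7 = Round(s_6, k_6) = 0xA0DE
s_8 = Round(s_7, k_7) = 0x0B14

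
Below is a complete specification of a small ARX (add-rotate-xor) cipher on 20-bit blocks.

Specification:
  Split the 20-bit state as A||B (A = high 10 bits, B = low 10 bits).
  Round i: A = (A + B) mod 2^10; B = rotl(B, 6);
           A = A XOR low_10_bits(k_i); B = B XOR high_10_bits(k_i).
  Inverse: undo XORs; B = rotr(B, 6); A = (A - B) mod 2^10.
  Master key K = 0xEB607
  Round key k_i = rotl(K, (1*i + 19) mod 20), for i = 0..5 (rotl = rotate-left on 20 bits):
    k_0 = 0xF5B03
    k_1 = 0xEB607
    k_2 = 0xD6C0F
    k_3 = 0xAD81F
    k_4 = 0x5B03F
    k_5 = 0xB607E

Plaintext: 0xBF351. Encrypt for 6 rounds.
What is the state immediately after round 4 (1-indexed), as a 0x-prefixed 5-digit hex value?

s_0 = plaintext = 0xBF351
s_1 = Round(s_0, k_0) = 0x53BA3
s_2 = Round(s_1, k_1) = 0xBDB57
s_3 = Round(s_2, k_2) = 0x90AAE
s_4 = Round(s_3, k_3) = 0x3BD1C
s_5 = Round(s_4, k_4) = 0x8D27D
s_6 = Round(s_5, k_5) = 0x33DBF

0x3BD1C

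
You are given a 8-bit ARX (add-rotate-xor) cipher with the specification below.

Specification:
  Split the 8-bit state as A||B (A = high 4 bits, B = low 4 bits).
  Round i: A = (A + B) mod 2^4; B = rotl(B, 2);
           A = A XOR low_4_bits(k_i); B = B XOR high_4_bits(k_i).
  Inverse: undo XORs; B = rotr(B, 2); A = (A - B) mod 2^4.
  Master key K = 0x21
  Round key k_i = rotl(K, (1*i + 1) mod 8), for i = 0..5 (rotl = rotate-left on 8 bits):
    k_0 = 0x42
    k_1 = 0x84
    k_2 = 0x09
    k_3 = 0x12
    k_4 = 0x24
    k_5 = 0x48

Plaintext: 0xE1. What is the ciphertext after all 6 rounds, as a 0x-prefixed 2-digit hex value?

0x15

s_0 = plaintext = 0xE1
s_1 = Round(s_0, k_0) = 0xD0
s_2 = Round(s_1, k_1) = 0x98
s_3 = Round(s_2, k_2) = 0x82
s_4 = Round(s_3, k_3) = 0x89
s_5 = Round(s_4, k_4) = 0x54
s_6 = Round(s_5, k_5) = 0x15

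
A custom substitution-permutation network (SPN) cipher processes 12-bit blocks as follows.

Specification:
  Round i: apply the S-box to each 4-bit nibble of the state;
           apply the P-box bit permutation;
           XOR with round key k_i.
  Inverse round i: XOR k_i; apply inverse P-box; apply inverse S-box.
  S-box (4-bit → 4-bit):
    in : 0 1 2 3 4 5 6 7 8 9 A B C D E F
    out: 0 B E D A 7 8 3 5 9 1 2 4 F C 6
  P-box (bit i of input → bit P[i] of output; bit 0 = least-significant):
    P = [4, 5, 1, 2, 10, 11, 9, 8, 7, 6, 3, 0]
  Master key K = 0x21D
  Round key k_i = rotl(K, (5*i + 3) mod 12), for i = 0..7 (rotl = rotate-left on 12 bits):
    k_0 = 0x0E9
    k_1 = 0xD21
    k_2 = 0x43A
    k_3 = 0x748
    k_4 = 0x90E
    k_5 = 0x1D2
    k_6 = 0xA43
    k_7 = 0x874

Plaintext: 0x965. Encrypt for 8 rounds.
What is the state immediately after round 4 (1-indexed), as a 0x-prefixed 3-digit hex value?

0xF57

s_0 = plaintext = 0x965
s_1 = Round(s_0, k_0) = 0x15A
s_2 = Round(s_1, k_1) = 0x3F0
s_3 = Round(s_2, k_2) = 0xEB3
s_4 = Round(s_3, k_3) = 0xF57
s_5 = Round(s_4, k_4) = 0x776
s_6 = Round(s_5, k_5) = 0xD16
s_7 = Round(s_6, k_6) = 0x78E
s_8 = Round(s_7, k_7) = 0xEB2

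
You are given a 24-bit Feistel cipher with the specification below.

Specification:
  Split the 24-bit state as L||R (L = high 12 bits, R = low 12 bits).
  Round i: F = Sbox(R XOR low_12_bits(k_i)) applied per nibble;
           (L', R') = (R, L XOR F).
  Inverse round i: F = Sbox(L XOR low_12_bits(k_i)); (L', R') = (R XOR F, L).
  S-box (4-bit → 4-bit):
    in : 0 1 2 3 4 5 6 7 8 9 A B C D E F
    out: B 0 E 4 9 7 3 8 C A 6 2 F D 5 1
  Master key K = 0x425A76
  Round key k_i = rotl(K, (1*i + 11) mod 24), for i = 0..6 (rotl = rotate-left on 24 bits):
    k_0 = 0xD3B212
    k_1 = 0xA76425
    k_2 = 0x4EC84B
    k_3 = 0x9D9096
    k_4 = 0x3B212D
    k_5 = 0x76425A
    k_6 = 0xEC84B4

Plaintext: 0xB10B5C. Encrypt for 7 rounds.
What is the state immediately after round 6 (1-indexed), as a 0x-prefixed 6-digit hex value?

s_0 = plaintext = 0xB10B5C
s_1 = Round(s_0, k_0) = 0xB5C185
s_2 = Round(s_1, k_1) = 0x185C37
s_3 = Round(s_2, k_2) = 0xC3780A
s_4 = Round(s_3, k_3) = 0x80A098
s_5 = Round(s_4, k_4) = 0x09882D
s_6 = Round(s_5, k_5) = 0x82D610
s_7 = Round(s_6, k_6) = 0x610644

0x82D610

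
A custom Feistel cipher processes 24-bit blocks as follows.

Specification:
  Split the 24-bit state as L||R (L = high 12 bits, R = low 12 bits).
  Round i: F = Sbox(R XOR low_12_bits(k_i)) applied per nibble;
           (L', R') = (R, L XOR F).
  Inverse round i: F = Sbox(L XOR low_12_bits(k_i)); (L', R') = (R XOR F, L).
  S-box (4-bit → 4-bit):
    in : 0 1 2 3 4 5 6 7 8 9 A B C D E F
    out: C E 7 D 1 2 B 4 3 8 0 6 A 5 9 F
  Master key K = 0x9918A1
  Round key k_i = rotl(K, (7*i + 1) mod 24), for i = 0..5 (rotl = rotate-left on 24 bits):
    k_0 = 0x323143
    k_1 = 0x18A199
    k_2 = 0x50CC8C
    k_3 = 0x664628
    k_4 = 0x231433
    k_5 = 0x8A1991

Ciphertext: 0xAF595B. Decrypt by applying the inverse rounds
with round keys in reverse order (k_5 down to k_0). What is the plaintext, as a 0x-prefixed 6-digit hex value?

s_0 = ciphertext = 0xAF595B
s_1 = InvRound(s_0, k_5) = 0x4EAAF5
s_2 = InvRound(s_1, k_4) = 0x6AD4EA
s_3 = InvRound(s_2, k_3) = 0x8D86AD
s_4 = InvRound(s_3, k_2) = 0x78C8D8
s_5 = InvRound(s_4, k_1) = 0x33A78C
s_6 = InvRound(s_5, k_0) = 0x0C433A

0x0C433A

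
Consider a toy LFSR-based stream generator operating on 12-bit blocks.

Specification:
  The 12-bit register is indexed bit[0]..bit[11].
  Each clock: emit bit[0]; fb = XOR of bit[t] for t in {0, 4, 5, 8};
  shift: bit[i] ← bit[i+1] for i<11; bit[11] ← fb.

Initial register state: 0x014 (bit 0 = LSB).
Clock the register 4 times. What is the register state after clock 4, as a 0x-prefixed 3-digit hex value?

0x501

reg_0 = 0x014
clock 1: out=0, reg = 0x80A
clock 2: out=0, reg = 0x405
clock 3: out=1, reg = 0xA02
clock 4: out=0, reg = 0x501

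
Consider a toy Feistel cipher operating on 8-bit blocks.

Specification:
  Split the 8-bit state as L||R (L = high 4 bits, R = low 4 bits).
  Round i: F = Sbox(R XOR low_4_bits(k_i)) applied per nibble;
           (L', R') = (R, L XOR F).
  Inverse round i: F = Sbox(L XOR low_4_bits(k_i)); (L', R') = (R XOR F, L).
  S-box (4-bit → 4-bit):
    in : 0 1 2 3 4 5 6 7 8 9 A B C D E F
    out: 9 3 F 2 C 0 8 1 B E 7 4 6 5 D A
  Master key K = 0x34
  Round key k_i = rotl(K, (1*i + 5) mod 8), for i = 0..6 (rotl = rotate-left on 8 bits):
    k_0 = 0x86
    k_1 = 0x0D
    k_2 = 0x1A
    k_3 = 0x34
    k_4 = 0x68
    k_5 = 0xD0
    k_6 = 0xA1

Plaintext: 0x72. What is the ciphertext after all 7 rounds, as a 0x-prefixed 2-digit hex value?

s_0 = plaintext = 0x72
s_1 = Round(s_0, k_0) = 0x2B
s_2 = Round(s_1, k_1) = 0xBA
s_3 = Round(s_2, k_2) = 0xA2
s_4 = Round(s_3, k_3) = 0x22
s_5 = Round(s_4, k_4) = 0x25
s_6 = Round(s_5, k_5) = 0x52
s_7 = Round(s_6, k_6) = 0x27

0x27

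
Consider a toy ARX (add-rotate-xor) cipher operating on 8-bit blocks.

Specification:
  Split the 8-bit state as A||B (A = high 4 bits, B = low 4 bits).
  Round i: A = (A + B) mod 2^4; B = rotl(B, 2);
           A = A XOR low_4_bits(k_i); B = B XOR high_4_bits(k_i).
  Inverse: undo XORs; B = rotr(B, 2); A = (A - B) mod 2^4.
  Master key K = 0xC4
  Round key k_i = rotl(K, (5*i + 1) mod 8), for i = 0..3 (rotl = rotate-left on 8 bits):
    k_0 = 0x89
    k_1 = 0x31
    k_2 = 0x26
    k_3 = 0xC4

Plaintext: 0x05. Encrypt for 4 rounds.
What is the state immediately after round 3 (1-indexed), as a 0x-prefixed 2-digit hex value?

s_0 = plaintext = 0x05
s_1 = Round(s_0, k_0) = 0xCD
s_2 = Round(s_1, k_1) = 0x84
s_3 = Round(s_2, k_2) = 0xA3
s_4 = Round(s_3, k_3) = 0x90

0xA3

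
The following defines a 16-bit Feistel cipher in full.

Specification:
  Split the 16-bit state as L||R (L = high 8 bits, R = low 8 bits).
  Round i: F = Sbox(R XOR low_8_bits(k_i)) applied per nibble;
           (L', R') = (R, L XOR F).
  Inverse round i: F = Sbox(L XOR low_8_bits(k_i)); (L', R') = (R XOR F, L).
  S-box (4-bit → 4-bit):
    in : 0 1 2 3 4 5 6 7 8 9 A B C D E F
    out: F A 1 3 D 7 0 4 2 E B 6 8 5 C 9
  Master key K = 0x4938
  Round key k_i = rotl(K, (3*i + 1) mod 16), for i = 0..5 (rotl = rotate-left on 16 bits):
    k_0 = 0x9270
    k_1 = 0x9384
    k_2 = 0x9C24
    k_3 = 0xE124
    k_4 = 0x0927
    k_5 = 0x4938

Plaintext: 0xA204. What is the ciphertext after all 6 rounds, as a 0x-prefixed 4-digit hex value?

s_0 = plaintext = 0xA204
s_1 = Round(s_0, k_0) = 0x04EF
s_2 = Round(s_1, k_1) = 0xEF02
s_3 = Round(s_2, k_2) = 0x02FF
s_4 = Round(s_3, k_3) = 0xFF54
s_5 = Round(s_4, k_4) = 0x54BC
s_6 = Round(s_5, k_5) = 0xBC79

0xBC79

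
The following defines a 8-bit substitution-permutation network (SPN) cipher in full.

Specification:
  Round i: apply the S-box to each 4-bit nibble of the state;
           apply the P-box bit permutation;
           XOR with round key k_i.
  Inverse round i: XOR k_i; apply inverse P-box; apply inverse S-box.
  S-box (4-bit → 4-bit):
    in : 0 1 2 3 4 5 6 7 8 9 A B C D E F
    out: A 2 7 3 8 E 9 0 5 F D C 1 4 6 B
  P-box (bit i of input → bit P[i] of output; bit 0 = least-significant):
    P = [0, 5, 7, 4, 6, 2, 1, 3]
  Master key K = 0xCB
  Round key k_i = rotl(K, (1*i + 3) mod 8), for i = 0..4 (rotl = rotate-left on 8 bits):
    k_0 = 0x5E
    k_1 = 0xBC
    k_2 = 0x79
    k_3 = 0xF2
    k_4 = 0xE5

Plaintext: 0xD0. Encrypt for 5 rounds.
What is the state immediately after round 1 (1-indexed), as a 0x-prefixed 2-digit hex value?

s_0 = plaintext = 0xD0
s_1 = Round(s_0, k_0) = 0x6C
s_2 = Round(s_1, k_1) = 0xF5
s_3 = Round(s_2, k_2) = 0x85
s_4 = Round(s_3, k_3) = 0x00
s_5 = Round(s_4, k_4) = 0xD9

0x6C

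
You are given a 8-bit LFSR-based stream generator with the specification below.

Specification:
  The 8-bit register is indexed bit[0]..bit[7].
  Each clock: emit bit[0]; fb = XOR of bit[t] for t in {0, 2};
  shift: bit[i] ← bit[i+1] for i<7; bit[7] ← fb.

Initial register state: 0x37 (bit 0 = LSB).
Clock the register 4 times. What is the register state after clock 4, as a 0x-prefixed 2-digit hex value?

0xA3

reg_0 = 0x37
clock 1: out=1, reg = 0x1B
clock 2: out=1, reg = 0x8D
clock 3: out=1, reg = 0x46
clock 4: out=0, reg = 0xA3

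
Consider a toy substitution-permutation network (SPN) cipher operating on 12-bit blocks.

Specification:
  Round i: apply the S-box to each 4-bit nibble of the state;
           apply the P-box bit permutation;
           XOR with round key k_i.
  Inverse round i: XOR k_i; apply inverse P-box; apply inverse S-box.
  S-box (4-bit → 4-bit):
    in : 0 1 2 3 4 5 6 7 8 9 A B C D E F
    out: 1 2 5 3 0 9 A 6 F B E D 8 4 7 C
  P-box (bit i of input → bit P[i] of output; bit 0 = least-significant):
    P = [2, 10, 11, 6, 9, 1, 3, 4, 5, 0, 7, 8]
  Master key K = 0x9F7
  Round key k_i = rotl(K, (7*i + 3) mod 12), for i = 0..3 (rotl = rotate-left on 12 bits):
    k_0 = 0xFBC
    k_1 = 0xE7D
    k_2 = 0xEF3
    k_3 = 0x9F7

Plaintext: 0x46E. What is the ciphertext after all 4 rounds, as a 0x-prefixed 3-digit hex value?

0xC50

s_0 = plaintext = 0x46E
s_1 = Round(s_0, k_0) = 0x3AA
s_2 = Round(s_1, k_1) = 0x206
s_3 = Round(s_2, k_2) = 0x813
s_4 = Round(s_3, k_3) = 0xC50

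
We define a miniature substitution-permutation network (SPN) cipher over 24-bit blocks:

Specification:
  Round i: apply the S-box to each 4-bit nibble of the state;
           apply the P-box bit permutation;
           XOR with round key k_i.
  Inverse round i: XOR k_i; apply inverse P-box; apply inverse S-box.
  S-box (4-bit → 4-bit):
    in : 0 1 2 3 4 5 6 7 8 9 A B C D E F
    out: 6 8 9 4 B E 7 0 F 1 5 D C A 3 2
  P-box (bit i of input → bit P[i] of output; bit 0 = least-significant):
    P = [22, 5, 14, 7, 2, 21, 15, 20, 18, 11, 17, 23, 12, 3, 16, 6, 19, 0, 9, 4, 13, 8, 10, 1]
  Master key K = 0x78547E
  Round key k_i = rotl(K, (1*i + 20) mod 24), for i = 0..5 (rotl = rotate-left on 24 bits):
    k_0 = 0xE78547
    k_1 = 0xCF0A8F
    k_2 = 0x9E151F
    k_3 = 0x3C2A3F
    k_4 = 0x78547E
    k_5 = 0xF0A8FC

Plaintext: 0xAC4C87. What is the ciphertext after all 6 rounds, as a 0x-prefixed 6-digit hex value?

s_0 = plaintext = 0xAC4C87
s_1 = Round(s_0, k_0) = 0x55331B
s_2 = Round(s_1, k_1) = 0x9C4D1C
s_3 = Round(s_2, k_2) = 0x0E6FC7
s_4 = Round(s_3, k_3) = 0x25B736
s_5 = Round(s_4, k_4) = 0x39A60D
s_6 = Round(s_5, k_5) = 0xDF345C

0xDF345C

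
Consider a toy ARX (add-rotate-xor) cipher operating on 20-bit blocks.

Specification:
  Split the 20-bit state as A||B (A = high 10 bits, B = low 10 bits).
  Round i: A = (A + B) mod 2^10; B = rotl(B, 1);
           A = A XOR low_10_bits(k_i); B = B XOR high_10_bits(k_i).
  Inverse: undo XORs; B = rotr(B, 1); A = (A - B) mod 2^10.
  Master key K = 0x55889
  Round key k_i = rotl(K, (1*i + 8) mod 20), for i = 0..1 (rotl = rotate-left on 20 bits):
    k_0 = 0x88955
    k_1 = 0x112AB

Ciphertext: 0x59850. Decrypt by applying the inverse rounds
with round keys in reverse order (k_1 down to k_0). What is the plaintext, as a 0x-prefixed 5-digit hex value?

s_0 = ciphertext = 0x59850
s_1 = InvRound(s_0, k_1) = 0xF0C0A
s_2 = InvRound(s_1, k_0) = 0x60914

0x60914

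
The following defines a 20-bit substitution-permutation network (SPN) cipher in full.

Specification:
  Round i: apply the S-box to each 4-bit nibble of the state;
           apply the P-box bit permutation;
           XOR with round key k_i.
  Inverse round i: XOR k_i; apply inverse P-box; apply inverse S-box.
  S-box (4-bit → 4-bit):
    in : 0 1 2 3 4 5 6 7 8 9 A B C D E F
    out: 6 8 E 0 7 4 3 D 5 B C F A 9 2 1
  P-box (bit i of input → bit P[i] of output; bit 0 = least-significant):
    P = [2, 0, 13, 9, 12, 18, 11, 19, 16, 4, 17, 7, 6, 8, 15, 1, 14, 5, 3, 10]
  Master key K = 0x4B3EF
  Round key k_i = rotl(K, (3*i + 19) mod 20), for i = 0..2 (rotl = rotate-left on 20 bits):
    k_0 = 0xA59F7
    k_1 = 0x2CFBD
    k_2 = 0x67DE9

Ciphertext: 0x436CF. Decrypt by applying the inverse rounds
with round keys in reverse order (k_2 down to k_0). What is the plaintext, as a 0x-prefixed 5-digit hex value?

s_0 = ciphertext = 0x436CF
s_1 = InvRound(s_0, k_2) = 0x6C55D
s_2 = InvRound(s_1, k_1) = 0xEF101
s_3 = InvRound(s_2, k_0) = 0xE7C08

0xE7C08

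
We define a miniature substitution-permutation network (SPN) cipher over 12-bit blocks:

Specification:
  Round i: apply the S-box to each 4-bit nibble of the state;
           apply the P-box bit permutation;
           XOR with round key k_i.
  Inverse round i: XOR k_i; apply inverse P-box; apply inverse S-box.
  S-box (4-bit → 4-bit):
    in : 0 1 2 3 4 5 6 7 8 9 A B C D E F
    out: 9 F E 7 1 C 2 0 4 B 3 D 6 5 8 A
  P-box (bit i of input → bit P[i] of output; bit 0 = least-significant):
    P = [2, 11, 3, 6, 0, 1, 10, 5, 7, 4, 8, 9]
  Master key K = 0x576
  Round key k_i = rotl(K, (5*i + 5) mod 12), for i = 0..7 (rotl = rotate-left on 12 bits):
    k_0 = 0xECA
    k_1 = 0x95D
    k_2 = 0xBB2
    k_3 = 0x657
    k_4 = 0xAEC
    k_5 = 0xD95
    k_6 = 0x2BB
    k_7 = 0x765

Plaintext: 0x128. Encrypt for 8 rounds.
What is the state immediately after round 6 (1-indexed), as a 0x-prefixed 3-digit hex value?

s_0 = plaintext = 0x128
s_1 = Round(s_0, k_0) = 0x970
s_2 = Round(s_1, k_1) = 0xB89
s_3 = Round(s_2, k_2) = 0x476
s_4 = Round(s_3, k_3) = 0xED7
s_5 = Round(s_4, k_4) = 0xCED
s_6 = Round(s_5, k_5) = 0xCA9
s_7 = Round(s_6, k_6) = 0xBEC
s_8 = Round(s_7, k_7) = 0xCCD

0xCA9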